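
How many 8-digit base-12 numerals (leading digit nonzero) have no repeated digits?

The leading digit has 11 choices (anything but zero); the next has 11 (anything but the first), then 10, and so on, one fewer each time.
Total: 11 x 11 x 10 x 9 x 8 x 7 x 6 x 5.

Final answer: 18295200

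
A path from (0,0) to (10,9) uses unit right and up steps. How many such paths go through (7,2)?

Paths (0,0)->(7,2): C(9,2) = 36.
Paths (7,2)->(10,9): C(10,7) = 120.
By multiplication principle: 36 x 120.

Final answer: 4320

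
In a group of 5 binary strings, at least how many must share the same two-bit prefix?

There are 4 possible values for two-bit prefix. With 5 binary strings and 4 categories, by pigeonhole: ceiling(5/4).

Final answer: 2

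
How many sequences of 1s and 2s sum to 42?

Condition on the final move: it is a 1-step (f(n-1) ways to get there) or a 2-step (f(n-2) ways), so f(n) = f(n-1) + f(n-2), with f(1)=1, f(2)=2.
Building up term by term: f(1)=1, f(2)=2, f(3)=3, f(4)=5, f(5)=8, f(6)=13, f(7)=21, f(8)=34, f(9)=55, f(10)=89, f(11)=144, f(12)=233, f(13)=377, f(14)=610, f(15)=987, f(16)=1597, f(17)=2584, f(18)=4181, f(19)=6765, f(20)=10946, f(21)=17711, f(22)=28657, f(23)=46368, f(24)=75025, f(25)=121393, f(26)=196418, f(27)=317811, f(28)=514229, f(29)=832040, f(30)=1346269, f(31)=2178309, f(32)=3524578, f(33)=5702887, f(34)=9227465, f(35)=14930352, f(36)=24157817, f(37)=39088169, f(38)=63245986, f(39)=102334155, f(40)=165580141, f(41)=267914296, f(42)=433494437.

Final answer: 433494437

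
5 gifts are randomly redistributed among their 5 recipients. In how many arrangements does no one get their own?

Use the recurrence D(n) = (n-1)(D(n-1) + D(n-2)) with D(0)=1, D(1)=0.
D(2) = 1 x (0 + 1) = 1
D(3) = 2 x (1 + 0) = 2
D(4) = 3 x (2 + 1) = 9
D(5) = 4 x (D(4) + D(3)) = 4 x (9 + 2)

Final answer: D(5) = 44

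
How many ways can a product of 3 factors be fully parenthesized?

This is counted by the nth Catalan number C_n. Here n = 3 - 1 = 2.
Using C_0 = 1 and C_(k+1) = C_k x 2(2k+1)/(k+2), build up term by term: C_1=1, C_2=2.

Final answer: C_{2} = 2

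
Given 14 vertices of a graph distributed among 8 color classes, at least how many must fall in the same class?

By pigeonhole with 14 objects and 8 categories: ceiling(14/8).

Final answer: 2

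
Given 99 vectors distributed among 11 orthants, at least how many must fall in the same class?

By pigeonhole with 99 objects and 11 categories: ceiling(99/11).

Final answer: 9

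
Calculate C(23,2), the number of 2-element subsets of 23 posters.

C(23,2) = 23!/(2! x (23-2)!).

Final answer: C(23,2) = 253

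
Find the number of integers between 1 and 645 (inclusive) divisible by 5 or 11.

Multiples of 5: 129. Multiples of 11: 58. Of both (lcm=55): 11.
By inclusion-exclusion: 129 + 58 - 11.

Final answer: 176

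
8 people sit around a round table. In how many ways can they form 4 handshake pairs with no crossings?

This is counted by the nth Catalan number C_n. Here n = 8/2 = 4.
C_n = C(2n,n)/(n+1), so C_{4} = C(8,4)/5 = 70/5.

Final answer: C_{4} = 14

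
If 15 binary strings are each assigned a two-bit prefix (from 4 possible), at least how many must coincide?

There are 4 possible values for two-bit prefix. With 15 binary strings and 4 categories, by pigeonhole: ceiling(15/4).

Final answer: 4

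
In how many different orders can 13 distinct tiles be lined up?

The number of ways to arrange 13 distinct objects is 13!.

Final answer: 13! = 6227020800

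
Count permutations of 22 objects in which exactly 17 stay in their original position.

Choose which 17 elements are fixed: C(22,17) = 26334.
Derange the remaining 5 using D(j) = (j-1)(D(j-1) + D(j-2)), D(0)=1, D(1)=0: D(2)=1, D(3)=2, D(4)=9, D(5)=44.
Total: 26334 x 44.

Final answer: C(22,17) D(5) = 1158696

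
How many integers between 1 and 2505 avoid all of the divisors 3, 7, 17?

|div by 3|=835, |div by 7|=357, |div by 17|=147.
|div by 3&7|=119, |div by 3&17|=49, |div by 7&17|=21, |div by all|=7.
By inclusion-exclusion, divisible by at least one: 835+357+147-119-49-21+7 = 1157.
Not divisible by any: 2505 - 1157.

Final answer: 1348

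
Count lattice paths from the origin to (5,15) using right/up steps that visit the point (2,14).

Paths (0,0)->(2,14): C(16,14) = 120.
Paths (2,14)->(5,15): C(4,1) = 4.
By multiplication principle: 120 x 4.

Final answer: 480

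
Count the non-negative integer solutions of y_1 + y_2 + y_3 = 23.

Stars and bars with 23 stars and 2 bars:
C(23+3-1, 3-1) = C(25,2).

Final answer: C(25,2) = 300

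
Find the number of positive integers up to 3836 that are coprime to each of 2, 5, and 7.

|div by 2|=1918, |div by 5|=767, |div by 7|=548.
|div by 2&5|=383, |div by 2&7|=274, |div by 5&7|=109, |div by all|=54.
By inclusion-exclusion, divisible by at least one: 1918+767+548-383-274-109+54 = 2521.
Not divisible by any: 3836 - 2521.

Final answer: 1315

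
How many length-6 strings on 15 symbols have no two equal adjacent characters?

First character: 15 choices. Each subsequent: 14 choices (must differ from the previous one).
Total: 15 x 14^5.

Final answer: 15 x 14^{5} = 8067360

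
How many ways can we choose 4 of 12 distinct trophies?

C(12,4) = 12!/(4! x 8!).

Final answer: \binom{12}{4} = 495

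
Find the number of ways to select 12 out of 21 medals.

C(21,12) = 21!/(12! x 9!).

Final answer: \binom{21}{12} = 293930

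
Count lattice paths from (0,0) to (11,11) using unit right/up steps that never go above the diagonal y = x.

Total monotonic paths to (11,11): C(22,11) = 705432.
By the reflection principle, paths that go above the diagonal number C(22,12) = 646646.
Valid Dyck paths: 705432 - 646646.
(This is the Catalan number C_{11}.)

Final answer: C_{11} = 58786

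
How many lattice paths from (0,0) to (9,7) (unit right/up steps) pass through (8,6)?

Paths (0,0)->(8,6): C(14,6) = 3003.
Paths (8,6)->(9,7): C(2,1) = 2.
By multiplication principle: 3003 x 2.

Final answer: 6006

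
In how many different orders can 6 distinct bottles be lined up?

The number of ways to arrange 6 distinct objects is 6!.

Final answer: 6! = 720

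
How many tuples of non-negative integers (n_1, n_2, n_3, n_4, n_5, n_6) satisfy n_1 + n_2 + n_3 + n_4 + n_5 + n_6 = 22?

Stars and bars with 22 stars and 5 bars:
C(22+6-1, 6-1) = C(27,5).

Final answer: C(27,5) = 80730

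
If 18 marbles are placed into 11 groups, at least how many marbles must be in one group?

By the pigeonhole principle: ceiling(18/11).

Final answer: 2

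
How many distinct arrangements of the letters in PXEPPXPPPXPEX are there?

Letters (E:2, P:7, X:4). Total letters: 13.
Permutations = 13!/(7! x 4! x 2!).

Final answer: 25740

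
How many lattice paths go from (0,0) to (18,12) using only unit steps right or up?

Each path has 18 right steps and 12 up steps in some order (30 steps total).
Choose which 12 of the 30 steps are up: C(30,12).

Final answer: C(30,12) = 86493225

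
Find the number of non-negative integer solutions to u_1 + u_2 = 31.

Stars and bars with 31 stars and 1 bars:
C(31+2-1, 2-1) = C(32,1).

Final answer: C(32,1) = 32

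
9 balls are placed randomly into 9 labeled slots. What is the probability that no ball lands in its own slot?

Use the recurrence D(n) = (n-1)(D(n-1) + D(n-2)) with D(0)=1, D(1)=0.
Building up: D(2)=1, D(3)=2, D(4)=9, D(5)=44, D(6)=265, D(7)=1854, D(8)=14833, D(9)=133496.
Total arrangements: 9! = 362880.
Probability = D(9)/9! = 16687/45360.

Final answer: D(9)/9! = 133496/362880 = 0.367879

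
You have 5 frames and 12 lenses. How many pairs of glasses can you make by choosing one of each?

By the multiplication principle: 5 x 12.

Final answer: 60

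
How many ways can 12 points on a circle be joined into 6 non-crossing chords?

The structures are counted by the Catalan number C_n. Here n = 12/2 = 6.
C_n = C(2n,n) - C(2n,n+1), so C_{6} = C(12,6) - C(12,7) = 924 - 792.

Final answer: C_{6} = 132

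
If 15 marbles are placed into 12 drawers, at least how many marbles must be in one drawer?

By the pigeonhole principle: ceiling(15/12).

Final answer: 2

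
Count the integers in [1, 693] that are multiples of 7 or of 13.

Multiples of 7: 99. Multiples of 13: 53. Of both (lcm=91): 7.
By inclusion-exclusion: 99 + 53 - 7.

Final answer: 145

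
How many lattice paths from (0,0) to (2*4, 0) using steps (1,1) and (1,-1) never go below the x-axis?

Total monotonic paths to (4,4): C(8,4) = 70.
By the reflection principle, paths that go above the diagonal number C(8,5) = 56.
Valid Dyck paths: 70 - 56.
(This is the Catalan number C_{4}.)

Final answer: C_{4} = 14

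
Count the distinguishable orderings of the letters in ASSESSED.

Letters (A:1, D:1, E:2, S:4). Total letters: 8.
Permutations = 8!/(4! x 2!).

Final answer: 840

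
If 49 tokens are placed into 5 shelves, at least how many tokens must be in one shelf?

By the pigeonhole principle: ceiling(49/5).

Final answer: 10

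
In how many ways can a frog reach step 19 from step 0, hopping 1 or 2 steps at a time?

Let f(n) count the ways. The last step is size 1 or 2, so f(n) = f(n-1) + f(n-2) with f(1)=1, f(2)=2.
Building up term by term: f(1)=1, f(2)=2, f(3)=3, f(4)=5, f(5)=8, f(6)=13, f(7)=21, f(8)=34, f(9)=55, f(10)=89, f(11)=144, f(12)=233, f(13)=377, f(14)=610, f(15)=987, f(16)=1597, f(17)=2584, f(18)=4181, f(19)=6765.

Final answer: 6765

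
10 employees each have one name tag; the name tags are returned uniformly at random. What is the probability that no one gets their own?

D(n) = (n-1)(D(n-1) + D(n-2)), D(0)=1, D(1)=0.
Building up: D(2)=1, D(3)=2, D(4)=9, D(5)=44, D(6)=265, D(7)=1854, D(8)=14833, D(9)=133496, D(10)=1334961.
Total arrangements: 10! = 3628800.
Probability = D(10)/10! = 16481/44800.

Final answer: D(10)/10! = 1334961/3628800 = 0.367879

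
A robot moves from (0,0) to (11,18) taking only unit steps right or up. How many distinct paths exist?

Each path has 11 right steps and 18 up steps in some order (29 steps total).
Choose which 18 of the 29 steps are up: C(29,18).

Final answer: C(29,18) = 34597290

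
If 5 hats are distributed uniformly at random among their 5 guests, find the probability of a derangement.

Use the recurrence D(n) = (n-1)(D(n-1) + D(n-2)) with D(0)=1, D(1)=0.
Building up: D(2)=1, D(3)=2, D(4)=9, D(5)=44.
Total arrangements: 5! = 120.
Probability = D(5)/5! = 11/30.

Final answer: D(5)/5! = 44/120 = 0.366667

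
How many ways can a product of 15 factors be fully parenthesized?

The structures are counted by the Catalan number C_n. Here n = 15 - 1 = 14.
C_n = C(2n,n)/(n+1), so C_{14} = C(28,14)/15 = 40116600/15.

Final answer: C_{14} = 2674440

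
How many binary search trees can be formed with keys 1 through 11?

This is counted by the nth Catalan number C_n. Here n = 11.
C_n = C(2n,n)/(n+1), so C_{11} = C(22,11)/12 = 705432/12.

Final answer: C_{11} = 58786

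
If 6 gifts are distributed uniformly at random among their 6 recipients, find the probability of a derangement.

Derangements satisfy D(n) = (n-1)(D(n-1) + D(n-2)), starting from D(0)=1, D(1)=0.
Building up: D(2)=1, D(3)=2, D(4)=9, D(5)=44, D(6)=265.
Total arrangements: 6! = 720.
Probability = D(6)/6! = 53/144.

Final answer: D(6)/6! = 265/720 = 0.368056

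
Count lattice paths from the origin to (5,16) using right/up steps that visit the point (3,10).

Paths (0,0)->(3,10): C(13,10) = 286.
Paths (3,10)->(5,16): C(8,6) = 28.
By multiplication principle: 286 x 28.

Final answer: 8008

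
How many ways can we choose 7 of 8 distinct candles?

C(8,7) = 8!/(7! x 1!).

Final answer: \binom{8}{7} = 8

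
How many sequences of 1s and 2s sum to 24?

Condition on the final move: it is a 1-step (f(n-1) ways to get there) or a 2-step (f(n-2) ways), so f(n) = f(n-1) + f(n-2), with f(1)=1, f(2)=2.
Computing successive values: f(1)=1, f(2)=2, f(3)=3, f(4)=5, f(5)=8, f(6)=13, f(7)=21, f(8)=34, f(9)=55, f(10)=89, f(11)=144, f(12)=233, f(13)=377, f(14)=610, f(15)=987, f(16)=1597, f(17)=2584, f(18)=4181, f(19)=6765, f(20)=10946, f(21)=17711, f(22)=28657, f(23)=46368, f(24)=75025.

Final answer: 75025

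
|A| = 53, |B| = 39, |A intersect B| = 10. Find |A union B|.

|A union B| = |A| + |B| - |A intersect B| = 53 + 39 - 10.

Final answer: 82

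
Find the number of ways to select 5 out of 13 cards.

C(13,5) = 13!/(5! x (13-5)!).

Final answer: C(13,5) = 1287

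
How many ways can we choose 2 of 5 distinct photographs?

C(5,2) = 5!/(2! x (5-2)!).

Final answer: C(5,2) = 10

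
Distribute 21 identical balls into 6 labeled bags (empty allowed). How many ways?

Stars and bars: C(n+k-1, k-1) = C(26,5).

Final answer: C(26,5) = 65780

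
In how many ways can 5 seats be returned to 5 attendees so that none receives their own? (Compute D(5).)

Derangements satisfy D(n) = (n-1)(D(n-1) + D(n-2)), starting from D(0)=1, D(1)=0.
D(2) = 1 x (0 + 1) = 1
D(3) = 2 x (1 + 0) = 2
D(4) = 3 x (2 + 1) = 9
D(5) = 4 x (D(4) + D(3)) = 4 x (9 + 2)

Final answer: D(5) = 44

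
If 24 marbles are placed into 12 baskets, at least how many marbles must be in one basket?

By the pigeonhole principle: ceiling(24/12).

Final answer: 2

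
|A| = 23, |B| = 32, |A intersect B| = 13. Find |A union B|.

|A union B| = |A| + |B| - |A intersect B| = 23 + 32 - 13.

Final answer: 42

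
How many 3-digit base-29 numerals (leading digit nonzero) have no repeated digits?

First digit: 28 (nonzero). Second: 28 (not first). Third: 27, etc.
Total: 28 x 28 x 27.

Final answer: 21168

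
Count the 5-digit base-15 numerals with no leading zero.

In base 15, the leading digit has 14 choices (1..14); each of the remaining 4 digits has 15 choices.
Total: 14 x 15^4.

Final answer: 708750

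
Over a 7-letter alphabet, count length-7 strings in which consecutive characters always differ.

Let g(n) count such strings. g(1) = 7, and each valid string of length n-1 extends in 6 ways (any symbol but the last), so g(n) = 6 g(n-1).
Total: g(7) = 7 x 6^6.

Final answer: 7 x 6^{6} = 326592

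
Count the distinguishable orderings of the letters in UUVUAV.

Letters (A:1, U:3, V:2). Total letters: 6.
Permutations = 6!/(3! x 2!).

Final answer: 60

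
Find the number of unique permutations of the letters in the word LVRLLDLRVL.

Letters (D:1, L:5, R:2, V:2). Total letters: 10.
Permutations = 10!/(5! x 2! x 2!).

Final answer: 7560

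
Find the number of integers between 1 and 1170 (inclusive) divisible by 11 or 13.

Multiples of 11: 106. Multiples of 13: 90. Of both (lcm=143): 8.
By inclusion-exclusion: 106 + 90 - 8.

Final answer: 188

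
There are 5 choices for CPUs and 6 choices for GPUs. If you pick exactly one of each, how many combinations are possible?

By the multiplication principle: 5 x 6.

Final answer: 30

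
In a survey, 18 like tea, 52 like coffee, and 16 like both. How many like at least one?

|A union B| = |A| + |B| - |A intersect B| = 18 + 52 - 16.

Final answer: 54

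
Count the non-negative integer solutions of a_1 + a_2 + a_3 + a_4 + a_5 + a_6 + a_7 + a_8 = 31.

Stars and bars with 31 stars and 7 bars:
C(31+8-1, 8-1) = C(38,7).

Final answer: C(38,7) = 12620256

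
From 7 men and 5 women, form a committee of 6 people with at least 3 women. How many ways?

Sum over valid woman counts:
C(5,3)C(7,3) = 350
C(5,4)C(7,2) = 105
C(5,5)C(7,1) = 7
Total: 350 + 105 + 7.

Final answer: 462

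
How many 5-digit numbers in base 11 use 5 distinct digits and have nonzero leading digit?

First digit: 10 (nonzero). Second: 10 (not first). Third: 9, etc.
Total: 10 x 10 x 9 x 8 x 7.

Final answer: 50400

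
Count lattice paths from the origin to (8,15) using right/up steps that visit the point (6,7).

Paths (0,0)->(6,7): C(13,7) = 1716.
Paths (6,7)->(8,15): C(10,8) = 45.
By multiplication principle: 1716 x 45.

Final answer: 77220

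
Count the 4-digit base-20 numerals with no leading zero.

In base 20, the leading digit has 19 choices (1..19); each of the remaining 3 digits has 20 choices.
Total: 19 x 20^3.

Final answer: 152000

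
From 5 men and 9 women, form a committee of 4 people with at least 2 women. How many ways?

Sum over valid woman counts:
C(9,2)C(5,2) = 360
C(9,3)C(5,1) = 420
C(9,4)C(5,0) = 126
Total: 360 + 420 + 126.

Final answer: 906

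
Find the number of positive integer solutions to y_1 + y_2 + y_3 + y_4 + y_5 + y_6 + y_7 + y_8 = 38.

Substitute y'_i = y_i - 1 (so y'_i >= 0). Then sum y'_i = 38 - 8 = 30.
Stars and bars: C(30+8-1, 8-1) = C(37,7).

Final answer: C(37,7) = 10295472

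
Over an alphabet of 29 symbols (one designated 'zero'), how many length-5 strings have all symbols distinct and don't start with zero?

The leading digit has 28 choices (anything but zero); the next has 28 (anything but the first), then 27, and so on, one fewer each time.
Total: 28 x 28 x 27 x 26 x 25.

Final answer: 13759200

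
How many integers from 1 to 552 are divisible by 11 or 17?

Multiples of 11: 50. Multiples of 17: 32. Of both (lcm=187): 2.
By inclusion-exclusion: 50 + 32 - 2.

Final answer: 80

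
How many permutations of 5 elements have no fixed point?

D(n) = (n-1)(D(n-1) + D(n-2)), D(0)=1, D(1)=0.
Building up: D(2)=1, D(3)=2, D(4)=9.
D(5) = 4 x (D(4) + D(3)) = 4 x (9 + 2).

Final answer: D(5) = 44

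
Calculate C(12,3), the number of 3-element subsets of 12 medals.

C(12,3) = 12!/(3! x (12-3)!).

Final answer: C(12,3) = 220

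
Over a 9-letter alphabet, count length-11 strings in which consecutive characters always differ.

First character: 9 choices. Each subsequent: 8 choices (must differ from the previous one).
Total: 9 x 8^10.

Final answer: 9 x 8^{10} = 9663676416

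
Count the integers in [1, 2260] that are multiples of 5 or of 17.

Multiples of 5: 452. Multiples of 17: 132. Of both (lcm=85): 26.
By inclusion-exclusion: 452 + 132 - 26.

Final answer: 558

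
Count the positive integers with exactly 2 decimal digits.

The leading digit cannot be 0 (9 options); the other 1 digit can be anything (10 options each).
Total: 9 x 10^1.

Final answer: 90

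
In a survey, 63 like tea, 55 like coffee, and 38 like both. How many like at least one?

|A union B| = |A| + |B| - |A intersect B| = 63 + 55 - 38.

Final answer: 80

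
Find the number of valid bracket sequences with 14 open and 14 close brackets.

This is counted by the nth Catalan number C_n. Here n = 14 (pairs).
C_n = C(2n,n) - C(2n,n+1), so C_{14} = C(28,14) - C(28,15) = 40116600 - 37442160.

Final answer: C_{14} = 2674440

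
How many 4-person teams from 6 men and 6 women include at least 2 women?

Sum over valid woman counts:
C(6,2)C(6,2) = 225
C(6,3)C(6,1) = 120
C(6,4)C(6,0) = 15
Total: 225 + 120 + 15.

Final answer: 360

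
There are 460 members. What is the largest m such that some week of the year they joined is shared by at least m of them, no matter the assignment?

There are 52 possible values for week of the year they joined. With 460 members and 52 categories, by pigeonhole: ceiling(460/52).

Final answer: 9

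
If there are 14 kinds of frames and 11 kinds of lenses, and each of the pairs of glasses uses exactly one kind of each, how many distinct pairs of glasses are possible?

By the multiplication principle: 14 x 11.

Final answer: 154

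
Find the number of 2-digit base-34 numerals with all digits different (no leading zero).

The leading digit has 33 choices (anything but zero); the next has 33 (anything but the first), then 32, and so on, one fewer each time.
Total: 33 x 33.

Final answer: 1089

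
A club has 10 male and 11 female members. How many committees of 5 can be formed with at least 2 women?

Sum over valid woman counts:
C(11,2)C(10,3) = 6600
C(11,3)C(10,2) = 7425
C(11,4)C(10,1) = 3300
C(11,5)C(10,0) = 462
Total: 6600 + 7425 + 3300 + 462.

Final answer: 17787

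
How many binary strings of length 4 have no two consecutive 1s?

Classify by the final bit: ...0 gives a(n-1) strings, ...01 gives a(n-2) strings. Thus a(n) = a(n-1) + a(n-2) with a(1)=2, a(2)=3.
Iterating the recurrence: a(1)=2, a(2)=3, a(3)=5, a(4)=8.

Final answer: 8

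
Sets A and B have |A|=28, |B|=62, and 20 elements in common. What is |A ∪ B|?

|A union B| = |A| + |B| - |A intersect B| = 28 + 62 - 20.

Final answer: 70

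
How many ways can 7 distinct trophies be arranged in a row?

The number of ways to arrange 7 distinct objects is 7!.

Final answer: 7! = 5040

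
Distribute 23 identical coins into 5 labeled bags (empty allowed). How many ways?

Stars and bars: C(n+k-1, k-1) = C(27,4).

Final answer: C(27,4) = 17550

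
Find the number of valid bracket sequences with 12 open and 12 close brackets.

The structures are counted by the Catalan number C_n. Here n = 12 (pairs).
C_n = C(2n,n) - C(2n,n+1), so C_{12} = C(24,12) - C(24,13) = 2704156 - 2496144.

Final answer: C_{12} = 208012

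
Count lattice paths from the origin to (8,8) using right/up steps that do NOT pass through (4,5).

Total paths to (8,8): C(16,8) = 12870.
Paths through (4,5): C(9,5) x C(7,3) = 4410.
Avoiding (4,5): 12870 - 4410.

Final answer: 8460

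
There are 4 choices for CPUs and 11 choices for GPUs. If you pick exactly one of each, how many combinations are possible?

By the multiplication principle: 4 x 11.

Final answer: 44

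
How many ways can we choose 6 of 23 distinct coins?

C(23,6) = 23!/(6! x (23-6)!).

Final answer: C(23,6) = 100947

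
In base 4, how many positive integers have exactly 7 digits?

In base 4, the leading digit has 3 choices (1..3); each of the remaining 6 digits has 4 choices.
Total: 3 x 4^6.

Final answer: 12288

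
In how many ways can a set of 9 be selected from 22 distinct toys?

C(22,9) = 22!/(9! x 13!).

Final answer: \binom{22}{9} = 497420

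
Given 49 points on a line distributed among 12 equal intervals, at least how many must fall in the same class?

By pigeonhole with 49 objects and 12 categories: ceiling(49/12).

Final answer: 5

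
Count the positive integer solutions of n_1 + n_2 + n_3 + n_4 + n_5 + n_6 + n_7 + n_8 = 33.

Substitute n'_i = n_i - 1 (so n'_i >= 0). Then sum n'_i = 33 - 8 = 25.
Stars and bars: C(25+8-1, 8-1) = C(32,7).

Final answer: C(32,7) = 3365856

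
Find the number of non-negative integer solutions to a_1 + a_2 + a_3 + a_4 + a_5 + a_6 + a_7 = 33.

Stars and bars with 33 stars and 6 bars:
C(33+7-1, 7-1) = C(39,6).

Final answer: C(39,6) = 3262623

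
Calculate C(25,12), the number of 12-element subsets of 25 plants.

C(25,12) = 25!/(12! x 13!).

Final answer: \binom{25}{12} = 5200300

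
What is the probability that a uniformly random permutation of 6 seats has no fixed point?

Derangements satisfy D(n) = (n-1)(D(n-1) + D(n-2)), starting from D(0)=1, D(1)=0.
Building up: D(2)=1, D(3)=2, D(4)=9, D(5)=44, D(6)=265.
Total arrangements: 6! = 720.
Probability = D(6)/6! = 53/144.

Final answer: D(6)/6! = 265/720 = 0.368056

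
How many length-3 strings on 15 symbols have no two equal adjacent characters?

First character: 15 choices. Each subsequent: 14 choices (must differ from the previous one).
Total: 15 x 14^2.

Final answer: 15 x 14^{2} = 2940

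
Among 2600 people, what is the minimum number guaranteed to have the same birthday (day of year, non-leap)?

There are 365 possible values for birthday (day of year, non-leap). With 2600 people and 365 categories, by pigeonhole: ceiling(2600/365).

Final answer: 8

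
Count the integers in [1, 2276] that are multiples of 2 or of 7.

Multiples of 2: 1138. Multiples of 7: 325. Of both (lcm=14): 162.
By inclusion-exclusion: 1138 + 325 - 162.

Final answer: 1301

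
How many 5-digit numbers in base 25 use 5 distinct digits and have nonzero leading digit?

First digit: 24 (nonzero). Second: 24 (not first). Third: 23, etc.
Total: 24 x 24 x 23 x 22 x 21.

Final answer: 6120576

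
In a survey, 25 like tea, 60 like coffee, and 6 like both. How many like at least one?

|A union B| = |A| + |B| - |A intersect B| = 25 + 60 - 6.

Final answer: 79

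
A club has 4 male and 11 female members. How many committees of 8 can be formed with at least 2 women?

Sum over valid woman counts:
C(11,4)C(4,4) = 330
C(11,5)C(4,3) = 1848
C(11,6)C(4,2) = 2772
C(11,7)C(4,1) = 1320
C(11,8)C(4,0) = 165
Total: 330 + 1848 + 2772 + 1320 + 165.

Final answer: 6435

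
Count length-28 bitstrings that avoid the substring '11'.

Classify by the final bit: ...0 gives a(n-1) strings, ...01 gives a(n-2) strings. Thus a(n) = a(n-1) + a(n-2) with a(1)=2, a(2)=3.
Iterating the recurrence: a(1)=2, a(2)=3, a(3)=5, a(4)=8, a(5)=13, a(6)=21, a(7)=34, a(8)=55, a(9)=89, a(10)=144, a(11)=233, a(12)=377, a(13)=610, a(14)=987, a(15)=1597, a(16)=2584, a(17)=4181, a(18)=6765, a(19)=10946, a(20)=17711, a(21)=28657, a(22)=46368, a(23)=75025, a(24)=121393, a(25)=196418, a(26)=317811, a(27)=514229, a(28)=832040.

Final answer: 832040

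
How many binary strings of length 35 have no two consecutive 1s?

Classify by the final bit: ...0 gives a(n-1) strings, ...01 gives a(n-2) strings. Thus a(n) = a(n-1) + a(n-2) with a(1)=2, a(2)=3.
Computing successive values: a(1)=2, a(2)=3, a(3)=5, a(4)=8, a(5)=13, a(6)=21, a(7)=34, a(8)=55, a(9)=89, a(10)=144, a(11)=233, a(12)=377, a(13)=610, a(14)=987, a(15)=1597, a(16)=2584, a(17)=4181, a(18)=6765, a(19)=10946, a(20)=17711, a(21)=28657, a(22)=46368, a(23)=75025, a(24)=121393, a(25)=196418, a(26)=317811, a(27)=514229, a(28)=832040, a(29)=1346269, a(30)=2178309, a(31)=3524578, a(32)=5702887, a(33)=9227465, a(34)=14930352, a(35)=24157817.

Final answer: 24157817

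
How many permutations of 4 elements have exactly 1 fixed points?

Choose which 1 elements are fixed: C(4,1) = 4.
Derange the remaining 3 using D(j) = (j-1)(D(j-1) + D(j-2)), D(0)=1, D(1)=0: D(2)=1, D(3)=2.
Total: 4 x 2.

Final answer: C(4,1) D(3) = 8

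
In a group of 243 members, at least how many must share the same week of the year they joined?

There are 52 possible values for week of the year they joined. With 243 members and 52 categories, by pigeonhole: ceiling(243/52).

Final answer: 5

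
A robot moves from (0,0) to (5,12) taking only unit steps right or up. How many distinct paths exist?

Each path has 5 right steps and 12 up steps in some order (17 steps total).
Choose which 12 of the 17 steps are up: C(17,12).

Final answer: C(17,12) = 6188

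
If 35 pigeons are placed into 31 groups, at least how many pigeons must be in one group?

By the pigeonhole principle: ceiling(35/31).

Final answer: 2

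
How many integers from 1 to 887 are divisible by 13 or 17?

Multiples of 13: 68. Multiples of 17: 52. Of both (lcm=221): 4.
By inclusion-exclusion: 68 + 52 - 4.

Final answer: 116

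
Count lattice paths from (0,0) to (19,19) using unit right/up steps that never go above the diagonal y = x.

Total monotonic paths to (19,19): C(38,19) = 35345263800.
A path is bad iff it touches y = x + 1; reflecting its initial segment maps bad paths bijectively onto all paths to (18,20), of which there are C(38,20) = 33578000610.
Valid Dyck paths: 35345263800 - 33578000610.
(Equivalently, C_{19} = C(38,19)/20 = 35345263800/20.)

Final answer: C_{19} = 1767263190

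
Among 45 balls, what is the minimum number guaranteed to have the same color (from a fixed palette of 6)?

There are 6 possible values for color (from a fixed palette of 6). With 45 balls and 6 categories, by pigeonhole: ceiling(45/6).

Final answer: 8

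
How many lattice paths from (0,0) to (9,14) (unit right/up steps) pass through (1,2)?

Paths (0,0)->(1,2): C(3,2) = 3.
Paths (1,2)->(9,14): C(20,12) = 125970.
By multiplication principle: 3 x 125970.

Final answer: 377910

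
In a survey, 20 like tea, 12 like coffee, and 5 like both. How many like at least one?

|A union B| = |A| + |B| - |A intersect B| = 20 + 12 - 5.

Final answer: 27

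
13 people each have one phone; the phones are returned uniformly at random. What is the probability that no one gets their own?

D(n) = (n-1)(D(n-1) + D(n-2)), D(0)=1, D(1)=0.
Building up: D(2)=1, D(3)=2, D(4)=9, D(5)=44, D(6)=265, D(7)=1854, D(8)=14833, D(9)=133496, D(10)=1334961, D(11)=14684570, D(12)=176214841, D(13)=2290792932.
Total arrangements: 13! = 6227020800.
Probability = D(13)/13! = 63633137/172972800.

Final answer: D(13)/13! = 2290792932/6227020800 = 0.367879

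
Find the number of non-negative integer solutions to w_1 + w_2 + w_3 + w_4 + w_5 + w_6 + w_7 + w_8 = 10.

Stars and bars with 10 stars and 7 bars:
C(10+8-1, 8-1) = C(17,7).

Final answer: C(17,7) = 19448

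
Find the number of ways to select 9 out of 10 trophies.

C(10,9) = 10!/(9! x 1!).

Final answer: \binom{10}{9} = 10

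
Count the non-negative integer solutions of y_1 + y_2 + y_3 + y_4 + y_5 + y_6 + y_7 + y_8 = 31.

Stars and bars with 31 stars and 7 bars:
C(31+8-1, 8-1) = C(38,7).

Final answer: C(38,7) = 12620256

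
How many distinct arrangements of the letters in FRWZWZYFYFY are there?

Letters (F:3, R:1, W:2, Y:3, Z:2). Total letters: 11.
Permutations = 11!/(3! x 3! x 2! x 2!).

Final answer: 277200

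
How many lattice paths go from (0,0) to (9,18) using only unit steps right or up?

Each path has 9 right steps and 18 up steps in some order (27 steps total).
Choose which 18 of the 27 steps are up: C(27,18).

Final answer: C(27,18) = 4686825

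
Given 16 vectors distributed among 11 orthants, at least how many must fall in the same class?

By pigeonhole with 16 objects and 11 categories: ceiling(16/11).

Final answer: 2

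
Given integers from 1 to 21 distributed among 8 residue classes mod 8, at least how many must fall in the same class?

By pigeonhole with 21 objects and 8 categories: ceiling(21/8).

Final answer: 3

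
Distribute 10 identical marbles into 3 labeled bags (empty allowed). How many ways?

Stars and bars: C(n+k-1, k-1) = C(12,2).

Final answer: C(12,2) = 66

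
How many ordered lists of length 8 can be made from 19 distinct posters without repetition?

P(19,8) = 19!/(19-8)! = 19!/11!.

Final answer: P(19,8) = 3047466240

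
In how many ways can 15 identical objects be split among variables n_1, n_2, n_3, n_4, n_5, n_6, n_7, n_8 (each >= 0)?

Stars and bars with 15 stars and 7 bars:
C(15+8-1, 8-1) = C(22,7).

Final answer: C(22,7) = 170544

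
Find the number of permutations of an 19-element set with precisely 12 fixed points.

Choose which 12 elements are fixed: C(19,12) = 50388.
Derange the remaining 7 using D(j) = (j-1)(D(j-1) + D(j-2)), D(0)=1, D(1)=0: D(2)=1, D(3)=2, D(4)=9, D(5)=44, D(6)=265, D(7)=1854.
Total: 50388 x 1854.

Final answer: C(19,12) D(7) = 93419352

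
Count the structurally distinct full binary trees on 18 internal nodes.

This is counted by the nth Catalan number C_n. Here n = 18.
C_n = C(2n,n)/(n+1), so C_{18} = C(36,18)/19 = 9075135300/19.

Final answer: C_{18} = 477638700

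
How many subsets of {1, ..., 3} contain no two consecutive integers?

Let a(n) count such subsets of {1, ..., n}. Either n is excluded (a(n-1) ways) or n is included, forcing n-1 out (a(n-2) ways), so a(n) = a(n-1) + a(n-2) with a(1)=2, a(2)=3.
Computing successive values: a(1)=2, a(2)=3, a(3)=5.

Final answer: 5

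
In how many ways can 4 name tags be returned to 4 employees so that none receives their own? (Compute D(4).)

D(n) = (n-1)(D(n-1) + D(n-2)), D(0)=1, D(1)=0.
D(2) = 1 x (0 + 1) = 1
D(3) = 2 x (1 + 0) = 2
D(4) = 3 x (D(3) + D(2)) = 3 x (2 + 1)

Final answer: D(4) = 9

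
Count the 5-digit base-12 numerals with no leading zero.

These are the integers in [12^4, 12^5), so the count is 12^5 - 12^4 = 11 x 12^4.

Final answer: 228096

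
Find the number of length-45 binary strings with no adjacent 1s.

Classify by the final bit: ...0 gives a(n-1) strings, ...01 gives a(n-2) strings. Thus a(n) = a(n-1) + a(n-2) with a(1)=2, a(2)=3.
Computing successive values: a(1)=2, a(2)=3, a(3)=5, a(4)=8, a(5)=13, a(6)=21, a(7)=34, a(8)=55, a(9)=89, a(10)=144, a(11)=233, a(12)=377, a(13)=610, a(14)=987, a(15)=1597, a(16)=2584, a(17)=4181, a(18)=6765, a(19)=10946, a(20)=17711, a(21)=28657, a(22)=46368, a(23)=75025, a(24)=121393, a(25)=196418, a(26)=317811, a(27)=514229, a(28)=832040, a(29)=1346269, a(30)=2178309, a(31)=3524578, a(32)=5702887, a(33)=9227465, a(34)=14930352, a(35)=24157817, a(36)=39088169, a(37)=63245986, a(38)=102334155, a(39)=165580141, a(40)=267914296, a(41)=433494437, a(42)=701408733, a(43)=1134903170, a(44)=1836311903, a(45)=2971215073.

Final answer: 2971215073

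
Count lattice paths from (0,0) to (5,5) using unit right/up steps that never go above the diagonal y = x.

Total monotonic paths to (5,5): C(10,5) = 252.
Paths that cross above y=x (reflection bijection): C(10,6) = 210.
Valid Dyck paths: 252 - 210.
(Equivalently, C_{5} = C(10,5)/6 = 252/6.)

Final answer: C_{5} = 42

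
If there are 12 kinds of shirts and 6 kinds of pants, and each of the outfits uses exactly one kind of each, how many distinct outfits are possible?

By the multiplication principle: 12 x 6.

Final answer: 72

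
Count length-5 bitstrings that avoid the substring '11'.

Classify by the final bit: ...0 gives a(n-1) strings, ...01 gives a(n-2) strings. Thus a(n) = a(n-1) + a(n-2) with a(1)=2, a(2)=3.
Computing successive values: a(1)=2, a(2)=3, a(3)=5, a(4)=8, a(5)=13.

Final answer: 13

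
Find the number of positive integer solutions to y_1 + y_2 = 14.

Substitute y'_i = y_i - 1 (so y'_i >= 0). Then sum y'_i = 14 - 2 = 12.
Stars and bars: C(12+2-1, 2-1) = C(13,1).

Final answer: C(13,1) = 13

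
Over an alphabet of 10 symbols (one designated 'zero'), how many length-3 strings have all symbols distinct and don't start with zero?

First digit: 9 (nonzero). Second: 9 (not first). Third: 8, etc.
Total: 9 x 9 x 8.

Final answer: 648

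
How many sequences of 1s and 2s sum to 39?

Let f(n) count the ways. The last step is size 1 or 2, so f(n) = f(n-1) + f(n-2) with f(1)=1, f(2)=2.
Iterating the recurrence: f(1)=1, f(2)=2, f(3)=3, f(4)=5, f(5)=8, f(6)=13, f(7)=21, f(8)=34, f(9)=55, f(10)=89, f(11)=144, f(12)=233, f(13)=377, f(14)=610, f(15)=987, f(16)=1597, f(17)=2584, f(18)=4181, f(19)=6765, f(20)=10946, f(21)=17711, f(22)=28657, f(23)=46368, f(24)=75025, f(25)=121393, f(26)=196418, f(27)=317811, f(28)=514229, f(29)=832040, f(30)=1346269, f(31)=2178309, f(32)=3524578, f(33)=5702887, f(34)=9227465, f(35)=14930352, f(36)=24157817, f(37)=39088169, f(38)=63245986, f(39)=102334155.

Final answer: 102334155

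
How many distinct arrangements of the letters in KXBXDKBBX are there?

Letters (B:3, D:1, K:2, X:3). Total letters: 9.
Permutations = 9!/(3! x 3! x 2!).

Final answer: 5040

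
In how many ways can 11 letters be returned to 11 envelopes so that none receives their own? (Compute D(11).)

D(n) = (n-1)(D(n-1) + D(n-2)), D(0)=1, D(1)=0.
D(2) = 1 x (0 + 1) = 1
D(3) = 2 x (1 + 0) = 2
D(4) = 3 x (2 + 1) = 9
D(5) = 4 x (9 + 2) = 44
D(6) = 5 x (44 + 9) = 265
D(7) = 6 x (265 + 44) = 1854
D(8) = 7 x (1854 + 265) = 14833
D(9) = 8 x (14833 + 1854) = 133496
D(10) = 9 x (133496 + 14833) = 1334961
D(11) = 10 x (D(10) + D(9)) = 10 x (1334961 + 133496)

Final answer: D(11) = 14684570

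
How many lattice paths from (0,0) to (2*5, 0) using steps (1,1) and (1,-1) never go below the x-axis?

Total monotonic paths to (5,5): C(10,5) = 252.
By the reflection principle, paths that go above the diagonal number C(10,6) = 210.
Valid Dyck paths: 252 - 210.
(Equivalently, C_{5} = C(10,5)/6 = 252/6.)

Final answer: C_{5} = 42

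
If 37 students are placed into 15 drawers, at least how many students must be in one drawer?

By the pigeonhole principle: ceiling(37/15).

Final answer: 3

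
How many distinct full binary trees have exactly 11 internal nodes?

The structures are counted by the Catalan number C_n. Here n = 11.
C_n = C(2n,n) - C(2n,n+1), so C_{11} = C(22,11) - C(22,12) = 705432 - 646646.

Final answer: C_{11} = 58786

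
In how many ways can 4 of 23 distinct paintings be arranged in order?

P(23,4) = 23!/(23-4)! = 23!/19!.

Final answer: P(23,4) = 212520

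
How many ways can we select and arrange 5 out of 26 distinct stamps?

P(26,5) = 26!/(26-5)! = 26!/21!.

Final answer: P(26,5) = 7893600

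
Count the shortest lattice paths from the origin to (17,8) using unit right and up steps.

Each path has 17 right steps and 8 up steps in some order (25 steps total).
Choose which 8 of the 25 steps are up: C(25,8).

Final answer: C(25,8) = 1081575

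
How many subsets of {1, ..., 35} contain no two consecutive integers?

Condition on whether n belongs to the subset: if not, any valid subset of {1, ..., n-1} works (a(n-1)); if so, n-1 is excluded and the rest is a valid subset of {1, ..., n-2} (a(n-2)). Hence a(n) = a(n-1) + a(n-2), a(1)=2, a(2)=3.
Iterating the recurrence: a(1)=2, a(2)=3, a(3)=5, a(4)=8, a(5)=13, a(6)=21, a(7)=34, a(8)=55, a(9)=89, a(10)=144, a(11)=233, a(12)=377, a(13)=610, a(14)=987, a(15)=1597, a(16)=2584, a(17)=4181, a(18)=6765, a(19)=10946, a(20)=17711, a(21)=28657, a(22)=46368, a(23)=75025, a(24)=121393, a(25)=196418, a(26)=317811, a(27)=514229, a(28)=832040, a(29)=1346269, a(30)=2178309, a(31)=3524578, a(32)=5702887, a(33)=9227465, a(34)=14930352, a(35)=24157817.

Final answer: 24157817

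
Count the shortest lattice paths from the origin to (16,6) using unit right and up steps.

Each path has 16 right steps and 6 up steps in some order (22 steps total).
Choose which 6 of the 22 steps are up: C(22,6).

Final answer: C(22,6) = 74613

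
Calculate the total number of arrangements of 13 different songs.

The number of ways to arrange 13 distinct objects is 13!.

Final answer: 13! = 6227020800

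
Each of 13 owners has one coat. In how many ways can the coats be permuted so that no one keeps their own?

Derangements satisfy D(n) = (n-1)(D(n-1) + D(n-2)), starting from D(0)=1, D(1)=0.
D(2) = 1 x (0 + 1) = 1
D(3) = 2 x (1 + 0) = 2
D(4) = 3 x (2 + 1) = 9
D(5) = 4 x (9 + 2) = 44
D(6) = 5 x (44 + 9) = 265
D(7) = 6 x (265 + 44) = 1854
D(8) = 7 x (1854 + 265) = 14833
D(9) = 8 x (14833 + 1854) = 133496
D(10) = 9 x (133496 + 14833) = 1334961
D(11) = 10 x (1334961 + 133496) = 14684570
D(12) = 11 x (14684570 + 1334961) = 176214841
D(13) = 12 x (D(12) + D(11)) = 12 x (176214841 + 14684570)

Final answer: D(13) = 2290792932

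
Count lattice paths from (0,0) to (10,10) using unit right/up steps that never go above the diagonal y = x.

Total monotonic paths to (10,10): C(20,10) = 184756.
By the reflection principle, paths that go above the diagonal number C(20,11) = 167960.
Valid Dyck paths: 184756 - 167960.
(This is the Catalan number C_{10}.)

Final answer: C_{10} = 16796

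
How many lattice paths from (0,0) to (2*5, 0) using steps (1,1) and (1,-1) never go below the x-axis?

Total monotonic paths to (5,5): C(10,5) = 252.
By the reflection principle, paths that go above the diagonal number C(10,6) = 210.
Valid Dyck paths: 252 - 210.
(Check: C(10,5) - C(10,6) = C(10,5)/6, the Catalan number C_{5}.)

Final answer: C_{5} = 42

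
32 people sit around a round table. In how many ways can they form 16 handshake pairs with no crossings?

This is counted by the nth Catalan number C_n. Here n = 32/2 = 16.
C_n = C(2n,n)/(n+1), so C_{16} = C(32,16)/17 = 601080390/17.

Final answer: C_{16} = 35357670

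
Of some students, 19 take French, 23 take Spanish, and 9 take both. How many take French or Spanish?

|A union B| = |A| + |B| - |A intersect B| = 19 + 23 - 9.

Final answer: 33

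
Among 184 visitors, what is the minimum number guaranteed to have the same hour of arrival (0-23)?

There are 24 possible values for hour of arrival (0-23). With 184 visitors and 24 categories, by pigeonhole: ceiling(184/24).

Final answer: 8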